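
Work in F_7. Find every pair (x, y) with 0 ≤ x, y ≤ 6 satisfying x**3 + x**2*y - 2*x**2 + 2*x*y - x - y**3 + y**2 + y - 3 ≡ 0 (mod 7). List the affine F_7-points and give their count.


Affine F_7-points: {(0, 5), (1, 6), (4, 4), (5, 5), (6, 5)}; count = 5.

For each of the 49 pairs (x, y) ∈ F_7², evaluate f(x, y) mod 7. Record the zeros.
  x = 0: [0↦4, 1↦5, 2↦2, 3↦3, 4↦2, 5↦0, 6↦5]  zeros at y ∈ {5}
  x = 1: [0↦2, 1↦6, 2↦6, 3↦3, 4↦5, 5↦6, 6↦0]  zeros at y ∈ {6}
  x = 2: [0↦2, 1↦4, 2↦2, 3↦4, 4↦4, 5↦3, 6↦2]  zeros at y ∈ ∅
  x = 3: [0↦3, 1↦5, 2↦3, 3↦5, 4↦5, 5↦4, 6↦3]  zeros at y ∈ ∅
  x = 4: [0↦4, 1↦1, 2↦1, 3↦5, 4↦0, 5↦1, 6↦2]  zeros at y ∈ {4}
  x = 5: [0↦4, 1↦5, 2↦2, 3↦3, 4↦2, 5↦0, 6↦5]  zeros at y ∈ {5}
  x = 6: [0↦2, 1↦2, 2↦5, 3↦5, 4↦3, 5↦0, 6↦4]  zeros at y ∈ {5}
Collecting zeros: affine points = {(0, 5), (1, 6), (4, 4), (5, 5), (6, 5)}.
Total count |C(F_7)_aff| = 5.


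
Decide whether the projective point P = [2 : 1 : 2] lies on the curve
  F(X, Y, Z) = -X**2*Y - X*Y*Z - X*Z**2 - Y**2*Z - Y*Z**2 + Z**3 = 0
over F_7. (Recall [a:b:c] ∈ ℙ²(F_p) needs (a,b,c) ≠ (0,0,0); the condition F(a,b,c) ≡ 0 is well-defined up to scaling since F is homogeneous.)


F(2,1,2) ≡ 0 (mod 7); P is on the curve.

Evaluate F(2, 1, 2) term-by-term (mod 7).
  -X**2*Y ↦ -1·4·1·1 = -4
  -X*Y*Z ↦ -1·2·1·2 = -4
  -X*Z**2 ↦ -1·2·1·4 = -8
  -Y**2*Z ↦ -1·1·1·2 = -2
  -Y*Z**2 ↦ -1·1·1·4 = -4
  Z**3 ↦ 1·1·1·8 = 8
Sum: F(2, 1, 2) = (-4) + (-4) + (-8) + (-2) + (-4) + (8) = -14.
Reducing mod 7: -14 ≡ 0 (mod 7).
Since F(a, b, c) ≡ 0 (mod 7), P lies on the curve.


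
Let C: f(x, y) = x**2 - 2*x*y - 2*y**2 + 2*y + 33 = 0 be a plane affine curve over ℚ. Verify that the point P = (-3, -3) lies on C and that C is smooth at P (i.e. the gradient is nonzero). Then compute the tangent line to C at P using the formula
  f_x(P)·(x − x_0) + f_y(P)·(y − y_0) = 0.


Tangent line at P: 20*y + 60 = 0.

Step 1: f(-3, -3) = 0, so P lies on C.
Step 2: partial derivatives
  f_x(x, y) = 2*x - 2*y, f_y(x, y) = -2*x - 4*y + 2.
  f_x(P) = 0, f_y(P) = 20 (gradient nonzero, so P is smooth).
Step 3: tangent line at P: 0·(x − -3) + 20·(y − -3) = 0.
Expanding: 20*y + 60 = 0.


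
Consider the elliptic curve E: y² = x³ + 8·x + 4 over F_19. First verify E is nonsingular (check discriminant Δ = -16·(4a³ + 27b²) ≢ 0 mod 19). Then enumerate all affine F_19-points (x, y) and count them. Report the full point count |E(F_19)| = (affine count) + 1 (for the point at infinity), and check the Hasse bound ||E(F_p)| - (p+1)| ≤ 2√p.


Affine points = {(0, 2), (0, 17), (2, 3), (2, 16), (3, 6), (3, 13), (4, 9), (4, 10), (5, 6), (5, 13), (7, 2), (7, 17), (9, 8), (9, 11), (10, 1), (10, 18), (11, 6), (11, 13), (12, 2), (12, 17), (13, 5), (13, 14)}; affine count = 22; |E(F_19)| = 23.

Discriminant check: Δ ∝ 4a³ + 27b² = 4·8³ + 27·4² = 4·512 + 27·16 ≡ 10 (mod 19). Nonzero ⇒ E is nonsingular.
For each x ∈ F_19, compute rhs = x³ + 8·x + 4 mod 19, then count y ∈ F_19 with y² ≡ rhs.
  x = 0: rhs = 4, matching y values: 2, 17 (2 points).
  x = 1: rhs = 13, matching y values: none (0 points).
  x = 2: rhs = 9, matching y values: 3, 16 (2 points).
  x = 3: rhs = 17, matching y values: 6, 13 (2 points).
  x = 4: rhs = 5, matching y values: 9, 10 (2 points).
  x = 5: rhs = 17, matching y values: 6, 13 (2 points).
  x = 6: rhs = 2, matching y values: none (0 points).
  x = 7: rhs = 4, matching y values: 2, 17 (2 points).
  x = 8: rhs = 10, matching y values: none (0 points).
  x = 9: rhs = 7, matching y values: 8, 11 (2 points).
  x = 10: rhs = 1, matching y values: 1, 18 (2 points).
  x = 11: rhs = 17, matching y values: 6, 13 (2 points).
  x = 12: rhs = 4, matching y values: 2, 17 (2 points).
  x = 13: rhs = 6, matching y values: 5, 14 (2 points).
  x = 14: rhs = 10, matching y values: none (0 points).
  x = 15: rhs = 3, matching y values: none (0 points).
  x = 16: rhs = 10, matching y values: none (0 points).
  x = 17: rhs = 18, matching y values: none (0 points).
  x = 18: rhs = 14, matching y values: none (0 points).
Total affine count: 22.
Full point count |E(F_19)| = 22 + 1 = 23.
Hasse bound: |23 − (19+1)| = |3| = 3 ≤ 2√19 ≈ 8.7178 ✓.


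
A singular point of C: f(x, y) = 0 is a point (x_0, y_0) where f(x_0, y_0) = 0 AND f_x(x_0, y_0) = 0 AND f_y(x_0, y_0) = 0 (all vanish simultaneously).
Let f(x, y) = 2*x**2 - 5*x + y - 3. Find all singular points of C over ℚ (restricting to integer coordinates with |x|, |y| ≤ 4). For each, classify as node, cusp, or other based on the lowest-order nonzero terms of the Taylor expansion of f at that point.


No singular points in the scanned grid; C is smooth there.

Compute partial derivatives:
  f_x = 4*x - 5.
  f_y = 1.
f_y = 1 is a nonzero constant, so f_y never vanishes: no point (x, y) can satisfy f = f_x = f_y = 0. In particular no (x, y) ∈ {−4, ..., 4}² is singular; the curve is smooth.


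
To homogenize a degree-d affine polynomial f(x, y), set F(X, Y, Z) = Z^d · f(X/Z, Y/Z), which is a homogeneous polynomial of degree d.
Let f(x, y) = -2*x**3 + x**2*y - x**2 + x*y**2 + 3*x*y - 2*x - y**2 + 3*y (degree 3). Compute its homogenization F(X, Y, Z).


F(X, Y, Z) = -2*X**3 + X**2*Y - X**2*Z + X*Y**2 + 3*X*Y*Z - 2*X*Z**2 - Y**2*Z + 3*Y*Z**2

deg(f) = 3.
Substitute x = X/Z, y = Y/Z into f, then multiply by Z^3.
  monomial -2·x^3·y^0 ↦ -2·X^3·Y^0·Z^0.
  monomial 1·x^2·y^1 ↦ 1·X^2·Y^1·Z^0.
  monomial -1·x^2·y^0 ↦ -1·X^2·Y^0·Z^1.
  monomial 1·x^1·y^2 ↦ 1·X^1·Y^2·Z^0.
  monomial 3·x^1·y^1 ↦ 3·X^1·Y^1·Z^1.
  monomial -2·x^1·y^0 ↦ -2·X^1·Y^0·Z^2.
  monomial -1·x^0·y^2 ↦ -1·X^0·Y^2·Z^1.
  monomial 3·x^0·y^1 ↦ 3·X^0·Y^1·Z^2.
Collecting: F(X, Y, Z) = -2*X**3 + X**2*Y - X**2*Z + X*Y**2 + 3*X*Y*Z - 2*X*Z**2 - Y**2*Z + 3*Y*Z**2.


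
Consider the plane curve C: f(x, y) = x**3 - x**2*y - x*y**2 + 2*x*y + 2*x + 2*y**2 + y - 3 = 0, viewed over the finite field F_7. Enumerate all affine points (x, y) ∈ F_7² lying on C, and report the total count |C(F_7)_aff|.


Affine F_7-points: {(0, 1), (0, 2), (1, 0), (1, 5), (2, 5), (5, 3), (5, 4)}; count = 7.

For each of the 49 pairs (x, y) ∈ F_7², evaluate f(x, y) mod 7. Record the zeros.
  x = 0: [0↦4, 1↦0, 2↦0, 3↦4, 4↦5, 5↦3, 6↦5]  zeros at y ∈ {1, 2}
  x = 1: [0↦0, 1↦3, 2↦1, 3↦1, 4↦3, 5↦0, 6↦6]  zeros at y ∈ {0, 5}
  x = 2: [0↦2, 1↦3, 2↦4, 3↦5, 4↦6, 5↦0, 6↦1]  zeros at y ∈ {5}
  x = 3: [0↦2, 1↦6, 2↦1, 3↦1, 4↦6, 5↦2, 6↦3]  zeros at y ∈ ∅
  x = 4: [0↦6, 1↦4, 2↦5, 3↦2, 4↦2, 5↦5, 6↦4]  zeros at y ∈ ∅
  x = 5: [0↦6, 1↦3, 2↦1, 3↦0, 4↦0, 5↦1, 6↦3]  zeros at y ∈ {3, 4}
  x = 6: [0↦1, 1↦2, 2↦2, 3↦1, 4↦6, 5↦3, 6↦6]  zeros at y ∈ ∅
Collecting zeros: affine points = {(0, 1), (0, 2), (1, 0), (1, 5), (2, 5), (5, 3), (5, 4)}.
Total count |C(F_7)_aff| = 7.


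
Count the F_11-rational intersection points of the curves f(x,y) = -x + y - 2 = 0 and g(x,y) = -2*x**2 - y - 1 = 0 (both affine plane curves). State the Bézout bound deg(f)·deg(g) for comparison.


Common zeros: ∅; count = 0; Bézout bound = 2.

deg(f) = 1, deg(g) = 2, so Bézout bound = 2.
Scan x ∈ F_11. For each x, list the y ∈ F_11 with f(x, y) ≡ 0 and those with g(x, y) ≡ 0 (mod 11); the common zeros in that column are the intersection.
  x = 0: f ≡ 0 at y ∈ {2}; g ≡ 0 at y ∈ {10}; common: ∅.
  x = 1: f ≡ 0 at y ∈ {3}; g ≡ 0 at y ∈ {8}; common: ∅.
  x = 2: f ≡ 0 at y ∈ {4}; g ≡ 0 at y ∈ {2}; common: ∅.
  x = 3: f ≡ 0 at y ∈ {5}; g ≡ 0 at y ∈ {3}; common: ∅.
  x = 4: f ≡ 0 at y ∈ {6}; g ≡ 0 at y ∈ {0}; common: ∅.
  x = 5: f ≡ 0 at y ∈ {7}; g ≡ 0 at y ∈ {4}; common: ∅.
  x = 6: f ≡ 0 at y ∈ {8}; g ≡ 0 at y ∈ {4}; common: ∅.
  x = 7: f ≡ 0 at y ∈ {9}; g ≡ 0 at y ∈ {0}; common: ∅.
  x = 8: f ≡ 0 at y ∈ {10}; g ≡ 0 at y ∈ {3}; common: ∅.
  x = 9: f ≡ 0 at y ∈ {0}; g ≡ 0 at y ∈ {2}; common: ∅.
  x = 10: f ≡ 0 at y ∈ {1}; g ≡ 0 at y ∈ {8}; common: ∅.
Collecting: common zeros = ∅, so the count is 0.
Comparison with the Bézout bound: 0 ≤ 2 = deg(f)·deg(g), as expected for curves with no common component (the affine F_11-count falls short of the bound because intersections may lie at infinity, over extension fields, or carry multiplicity).


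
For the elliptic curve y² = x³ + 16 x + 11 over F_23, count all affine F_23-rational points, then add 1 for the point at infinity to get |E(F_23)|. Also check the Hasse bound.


Affine points = {(4, 1), (4, 22), (5, 3), (5, 20), (6, 1), (6, 22), (7, 11), (7, 12), (11, 0), (13, 1), (13, 22), (14, 9), (14, 14), (16, 4), (16, 19), (18, 6), (18, 17)}; affine count = 17; |E(F_23)| = 18.

Discriminant check: Δ ∝ 4a³ + 27b² = 4·16³ + 27·11² = 4·4096 + 27·121 ≡ 9 (mod 23). Nonzero ⇒ E is nonsingular.
For each x ∈ F_23, compute rhs = x³ + 16·x + 11 mod 23, then count y ∈ F_23 with y² ≡ rhs.
  x = 0: rhs = 11, matching y values: none (0 points).
  x = 1: rhs = 5, matching y values: none (0 points).
  x = 2: rhs = 5, matching y values: none (0 points).
  x = 3: rhs = 17, matching y values: none (0 points).
  x = 4: rhs = 1, matching y values: 1, 22 (2 points).
  x = 5: rhs = 9, matching y values: 3, 20 (2 points).
  x = 6: rhs = 1, matching y values: 1, 22 (2 points).
  x = 7: rhs = 6, matching y values: 11, 12 (2 points).
  x = 8: rhs = 7, matching y values: none (0 points).
  x = 9: rhs = 10, matching y values: none (0 points).
  x = 10: rhs = 21, matching y values: none (0 points).
  x = 11: rhs = 0, matching y values: 0 (1 points).
  x = 12: rhs = 22, matching y values: none (0 points).
  x = 13: rhs = 1, matching y values: 1, 22 (2 points).
  x = 14: rhs = 12, matching y values: 9, 14 (2 points).
  x = 15: rhs = 15, matching y values: none (0 points).
  x = 16: rhs = 16, matching y values: 4, 19 (2 points).
  x = 17: rhs = 21, matching y values: none (0 points).
  x = 18: rhs = 13, matching y values: 6, 17 (2 points).
  x = 19: rhs = 21, matching y values: none (0 points).
  x = 20: rhs = 5, matching y values: none (0 points).
  x = 21: rhs = 17, matching y values: none (0 points).
  x = 22: rhs = 17, matching y values: none (0 points).
Total affine count: 17.
Full point count |E(F_23)| = 17 + 1 = 18.
Hasse bound: |18 − (23+1)| = |-6| = 6 ≤ 2√23 ≈ 9.5917 ✓.


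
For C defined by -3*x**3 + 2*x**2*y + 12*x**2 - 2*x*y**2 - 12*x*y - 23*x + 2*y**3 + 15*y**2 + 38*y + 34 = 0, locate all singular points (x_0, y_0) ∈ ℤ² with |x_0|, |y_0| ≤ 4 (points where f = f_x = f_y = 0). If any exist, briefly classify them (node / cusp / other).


Singular points: {(1, -2)}; classification: node.

Compute partial derivatives:
  f_x = -9*x**2 + 4*x*y + 24*x - 2*y**2 - 12*y - 23.
  f_y = 2*x**2 - 4*x*y - 12*x + 6*y**2 + 30*y + 38.
Scan x_0 ∈ {−4, ..., 4}. For each x_0, f_y(x_0, y) is a polynomial in y; find its integer roots y ∈ {−4, ..., 4}, then test f_x and f at those candidates.
  x = -4: f_y(-4, y) = 6*y**2 + 46*y + 118; no integer root y with |y| ≤ 4.
  x = -3: f_y(-3, y) = 6*y**2 + 42*y + 92; no integer root y with |y| ≤ 4.
  x = -2: f_y(-2, y) = 6*y**2 + 38*y + 70; no integer root y with |y| ≤ 4.
  x = -1: f_y(-1, y) = 6*y**2 + 34*y + 52; no integer root y with |y| ≤ 4.
  x = 0: f_y(0, y) = 6*y**2 + 30*y + 38; no integer root y with |y| ≤ 4.
  x = 1: f_y(1, y) = 6*y**2 + 26*y + 28; vanishes at y ∈ {-2}. (1, -2): f_x = 0, f = 0 — SINGULAR.
  x = 2: f_y(2, y) = 6*y**2 + 22*y + 22; no integer root y with |y| ≤ 4.
  x = 3: f_y(3, y) = 6*y**2 + 18*y + 20; no integer root y with |y| ≤ 4.
  x = 4: f_y(4, y) = 6*y**2 + 14*y + 22; no integer root y with |y| ≤ 4.
Only singular point on the grid: (1, -2).
Classify: substitute x = 1 + u, y = -2 + v and expand: f = -3*u**3 + 2*u**2*v - u**2 - 2*u*v**2 + 2*v**3 + v**2.
No constant or linear terms (consistent with a singular point). Quadratic part: -u**2 + v**2. Cubic part: -3*u**3 + 2*u**2*v - 2*u*v**2 + 2*v**3.
The quadratic part v**2 - u**2 = (v − u)(v + u) splits into two distinct linear factors, so there are two distinct tangent lines y − -2 = ±(x − 1) — this is a node (ordinary double point).
Classification: node.


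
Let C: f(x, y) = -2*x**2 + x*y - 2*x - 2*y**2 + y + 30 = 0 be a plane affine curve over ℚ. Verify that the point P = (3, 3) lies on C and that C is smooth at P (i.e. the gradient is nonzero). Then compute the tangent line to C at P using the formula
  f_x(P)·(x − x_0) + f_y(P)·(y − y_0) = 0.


Tangent line at P: -11*x - 8*y + 57 = 0.

Step 1: f(3, 3) = 0, so P lies on C.
Step 2: partial derivatives
  f_x(x, y) = -4*x + y - 2, f_y(x, y) = x - 4*y + 1.
  f_x(P) = -11, f_y(P) = -8 (gradient nonzero, so P is smooth).
Step 3: tangent line at P: -11·(x − 3) + -8·(y − 3) = 0.
Expanding: -11*x - 8*y + 57 = 0.


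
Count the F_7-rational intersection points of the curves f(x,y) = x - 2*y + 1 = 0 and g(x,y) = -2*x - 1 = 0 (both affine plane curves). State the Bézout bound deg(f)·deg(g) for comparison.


Common zeros: {(3, 2)}; count = 1; Bézout bound = 1.

deg(f) = 1, deg(g) = 1, so Bézout bound = 1.
Scan x ∈ F_7. For each x, list the y ∈ F_7 with f(x, y) ≡ 0 and those with g(x, y) ≡ 0 (mod 7); the common zeros in that column are the intersection.
  x = 0: f ≡ 0 at y ∈ {4}; g ≡ 0 at y ∈ ∅; common: ∅.
  x = 1: f ≡ 0 at y ∈ {1}; g ≡ 0 at y ∈ ∅; common: ∅.
  x = 2: f ≡ 0 at y ∈ {5}; g ≡ 0 at y ∈ ∅; common: ∅.
  x = 3: f ≡ 0 at y ∈ {2}; g ≡ 0 at y ∈ {0, 1, 2, 3, 4, 5, 6}; common: {2}.
  x = 4: f ≡ 0 at y ∈ {6}; g ≡ 0 at y ∈ ∅; common: ∅.
  x = 5: f ≡ 0 at y ∈ {3}; g ≡ 0 at y ∈ ∅; common: ∅.
  x = 6: f ≡ 0 at y ∈ {0}; g ≡ 0 at y ∈ ∅; common: ∅.
Collecting: common zeros = {(3, 2)}, so the count is 1.
Comparison with the Bézout bound: 1 ≤ 1 = deg(f)·deg(g), as expected for curves with no common component (the bound is attained).


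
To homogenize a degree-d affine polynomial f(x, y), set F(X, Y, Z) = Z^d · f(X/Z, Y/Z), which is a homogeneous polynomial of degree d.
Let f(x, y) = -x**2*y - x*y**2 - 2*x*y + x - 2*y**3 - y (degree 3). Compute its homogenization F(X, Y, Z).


F(X, Y, Z) = -X**2*Y - X*Y**2 - 2*X*Y*Z + X*Z**2 - 2*Y**3 - Y*Z**2

deg(f) = 3.
Substitute x = X/Z, y = Y/Z into f, then multiply by Z^3.
  monomial -1·x^2·y^1 ↦ -1·X^2·Y^1·Z^0.
  monomial -1·x^1·y^2 ↦ -1·X^1·Y^2·Z^0.
  monomial -2·x^1·y^1 ↦ -2·X^1·Y^1·Z^1.
  monomial 1·x^1·y^0 ↦ 1·X^1·Y^0·Z^2.
  monomial -2·x^0·y^3 ↦ -2·X^0·Y^3·Z^0.
  monomial -1·x^0·y^1 ↦ -1·X^0·Y^1·Z^2.
Collecting: F(X, Y, Z) = -X**2*Y - X*Y**2 - 2*X*Y*Z + X*Z**2 - 2*Y**3 - Y*Z**2.


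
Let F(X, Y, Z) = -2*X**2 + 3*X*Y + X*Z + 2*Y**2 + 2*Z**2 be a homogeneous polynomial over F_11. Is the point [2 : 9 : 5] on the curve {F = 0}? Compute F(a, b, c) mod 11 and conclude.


F(2,9,5) ≡ 4 (mod 11); P is NOT on the curve.

Evaluate F(2, 9, 5) term-by-term (mod 11).
  -2*X**2 ↦ -2·4·1·1 = -8
  3*X*Y ↦ 3·2·9·1 = 54
  X*Z ↦ 1·2·1·5 = 10
  2*Y**2 ↦ 2·1·81·1 = 162
  2*Z**2 ↦ 2·1·1·25 = 50
Sum: F(2, 9, 5) = (-8) + (54) + (10) + (162) + (50) = 268.
Reducing mod 11: 268 ≡ 4 (mod 11).
Since F(a, b, c) ≡ 4 ≠ 0 (mod 11), P does NOT lie on the curve.


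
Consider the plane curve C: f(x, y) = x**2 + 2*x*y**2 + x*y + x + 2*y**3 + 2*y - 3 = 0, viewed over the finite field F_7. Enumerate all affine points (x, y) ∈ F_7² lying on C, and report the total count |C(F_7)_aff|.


Affine F_7-points: {(0, 4), (0, 6), (2, 3), (3, 5), (4, 2), (4, 3), (4, 5), (5, 4), (5, 6), (6, 2)}; count = 10.

For each of the 49 pairs (x, y) ∈ F_7², evaluate f(x, y) mod 7. Record the zeros.
  x = 0: [0↦4, 1↦1, 2↦3, 3↦1, 4↦0, 5↦5, 6↦0]  zeros at y ∈ {4, 6}
  x = 1: [0↦6, 1↦6, 2↦1, 3↦3, 4↦3, 5↦6, 6↦3]  zeros at y ∈ ∅
  x = 2: [0↦3, 1↦6, 2↦1, 3↦0, 4↦1, 5↦2, 6↦1]  zeros at y ∈ {3}
  x = 3: [0↦2, 1↦1, 2↦3, 3↦6, 4↦1, 5↦0, 6↦1]  zeros at y ∈ {5}
  x = 4: [0↦3, 1↦5, 2↦0, 3↦0, 4↦3, 5↦0, 6↦3]  zeros at y ∈ {2, 3, 5}
  x = 5: [0↦6, 1↦4, 2↦6, 3↦3, 4↦0, 5↦2, 6↦0]  zeros at y ∈ {4, 6}
  x = 6: [0↦4, 1↦5, 2↦0, 3↦1, 4↦6, 5↦6, 6↦6]  zeros at y ∈ {2}
Collecting zeros: affine points = {(0, 4), (0, 6), (2, 3), (3, 5), (4, 2), (4, 3), (4, 5), (5, 4), (5, 6), (6, 2)}.
Total count |C(F_7)_aff| = 10.


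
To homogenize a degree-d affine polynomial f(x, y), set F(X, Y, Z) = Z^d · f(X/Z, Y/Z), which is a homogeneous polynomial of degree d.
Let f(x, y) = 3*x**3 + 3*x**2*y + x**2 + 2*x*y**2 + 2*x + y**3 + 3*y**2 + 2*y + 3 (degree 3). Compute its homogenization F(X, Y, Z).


F(X, Y, Z) = 3*X**3 + 3*X**2*Y + X**2*Z + 2*X*Y**2 + 2*X*Z**2 + Y**3 + 3*Y**2*Z + 2*Y*Z**2 + 3*Z**3

deg(f) = 3.
Substitute x = X/Z, y = Y/Z into f, then multiply by Z^3.
  monomial 3·x^3·y^0 ↦ 3·X^3·Y^0·Z^0.
  monomial 3·x^2·y^1 ↦ 3·X^2·Y^1·Z^0.
  monomial 1·x^2·y^0 ↦ 1·X^2·Y^0·Z^1.
  monomial 2·x^1·y^2 ↦ 2·X^1·Y^2·Z^0.
  monomial 2·x^1·y^0 ↦ 2·X^1·Y^0·Z^2.
  monomial 1·x^0·y^3 ↦ 1·X^0·Y^3·Z^0.
  monomial 3·x^0·y^2 ↦ 3·X^0·Y^2·Z^1.
  monomial 2·x^0·y^1 ↦ 2·X^0·Y^1·Z^2.
  monomial 3·x^0·y^0 ↦ 3·X^0·Y^0·Z^3.
Collecting: F(X, Y, Z) = 3*X**3 + 3*X**2*Y + X**2*Z + 2*X*Y**2 + 2*X*Z**2 + Y**3 + 3*Y**2*Z + 2*Y*Z**2 + 3*Z**3.


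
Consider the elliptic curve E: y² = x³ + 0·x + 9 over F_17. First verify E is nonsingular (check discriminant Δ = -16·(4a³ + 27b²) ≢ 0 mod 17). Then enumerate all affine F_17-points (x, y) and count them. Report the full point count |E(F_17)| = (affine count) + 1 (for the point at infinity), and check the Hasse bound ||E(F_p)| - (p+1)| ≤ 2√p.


Affine points = {(0, 3), (0, 14), (2, 0), (3, 6), (3, 11), (5, 7), (5, 10), (6, 2), (6, 15), (13, 8), (13, 9), (14, 4), (14, 13), (15, 1), (15, 16), (16, 5), (16, 12)}; affine count = 17; |E(F_17)| = 18.

Discriminant check: Δ ∝ 4a³ + 27b² = 4·0³ + 27·9² = 4·0 + 27·81 ≡ 11 (mod 17). Nonzero ⇒ E is nonsingular.
For each x ∈ F_17, compute rhs = x³ + 0·x + 9 mod 17, then count y ∈ F_17 with y² ≡ rhs.
  x = 0: rhs = 9, matching y values: 3, 14 (2 points).
  x = 1: rhs = 10, matching y values: none (0 points).
  x = 2: rhs = 0, matching y values: 0 (1 points).
  x = 3: rhs = 2, matching y values: 6, 11 (2 points).
  x = 4: rhs = 5, matching y values: none (0 points).
  x = 5: rhs = 15, matching y values: 7, 10 (2 points).
  x = 6: rhs = 4, matching y values: 2, 15 (2 points).
  x = 7: rhs = 12, matching y values: none (0 points).
  x = 8: rhs = 11, matching y values: none (0 points).
  x = 9: rhs = 7, matching y values: none (0 points).
  x = 10: rhs = 6, matching y values: none (0 points).
  x = 11: rhs = 14, matching y values: none (0 points).
  x = 12: rhs = 3, matching y values: none (0 points).
  x = 13: rhs = 13, matching y values: 8, 9 (2 points).
  x = 14: rhs = 16, matching y values: 4, 13 (2 points).
  x = 15: rhs = 1, matching y values: 1, 16 (2 points).
  x = 16: rhs = 8, matching y values: 5, 12 (2 points).
Total affine count: 17.
Full point count |E(F_17)| = 17 + 1 = 18.
Hasse bound: |18 − (17+1)| = |0| = 0 ≤ 2√17 ≈ 8.2462 ✓.


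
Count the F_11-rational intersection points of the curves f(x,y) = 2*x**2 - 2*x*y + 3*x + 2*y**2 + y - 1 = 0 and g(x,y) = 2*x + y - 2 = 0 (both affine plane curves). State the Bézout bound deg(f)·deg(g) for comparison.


Common zeros: {(5, 3)}; count = 1; Bézout bound = 2.

deg(f) = 2, deg(g) = 1, so Bézout bound = 2.
Scan x ∈ F_11. For each x, list the y ∈ F_11 with f(x, y) ≡ 0 and those with g(x, y) ≡ 0 (mod 11); the common zeros in that column are the intersection.
  x = 0: f ≡ 0 at y ∈ {6, 10}; g ≡ 0 at y ∈ {2}; common: ∅.
  x = 1: f ≡ 0 at y ∈ ∅; g ≡ 0 at y ∈ {0}; common: ∅.
  x = 2: f ≡ 0 at y ∈ {3, 4}; g ≡ 0 at y ∈ {9}; common: ∅.
  x = 3: f ≡ 0 at y ∈ {9, 10}; g ≡ 0 at y ∈ {7}; common: ∅.
  x = 4: f ≡ 0 at y ∈ ∅; g ≡ 0 at y ∈ {5}; common: ∅.
  x = 5: f ≡ 0 at y ∈ {3, 7}; g ≡ 0 at y ∈ {3}; common: {3}.
  x = 6: f ≡ 0 at y ∈ {4, 7}; g ≡ 0 at y ∈ {1}; common: ∅.
  x = 7: f ≡ 0 at y ∈ ∅; g ≡ 0 at y ∈ {10}; common: ∅.
  x = 8: f ≡ 0 at y ∈ ∅; g ≡ 0 at y ∈ {8}; common: ∅.
  x = 9: f ≡ 0 at y ∈ ∅; g ≡ 0 at y ∈ {6}; common: ∅.
  x = 10: f ≡ 0 at y ∈ {6, 9}; g ≡ 0 at y ∈ {4}; common: ∅.
Collecting: common zeros = {(5, 3)}, so the count is 1.
Comparison with the Bézout bound: 1 ≤ 2 = deg(f)·deg(g), as expected for curves with no common component (the affine F_11-count falls short of the bound because intersections may lie at infinity, over extension fields, or carry multiplicity).


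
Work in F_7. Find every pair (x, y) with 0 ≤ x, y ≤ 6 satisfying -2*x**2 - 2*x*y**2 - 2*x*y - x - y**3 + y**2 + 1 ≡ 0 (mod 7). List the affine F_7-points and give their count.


Affine F_7-points: {(1, 6), (2, 6), (4, 0), (6, 0)}; count = 4.

For each of the 49 pairs (x, y) ∈ F_7², evaluate f(x, y) mod 7. Record the zeros.
  x = 0: [0↦1, 1↦1, 2↦4, 3↦4, 4↦2, 5↦6, 6↦3]  zeros at y ∈ ∅
  x = 1: [0↦5, 1↦1, 2↦3, 3↦5, 4↦1, 5↦6, 6↦0]  zeros at y ∈ {6}
  x = 2: [0↦5, 1↦4, 2↦5, 3↦2, 4↦3, 5↦2, 6↦0]  zeros at y ∈ {6}
  x = 3: [0↦1, 1↦3, 2↦3, 3↦2, 4↦1, 5↦1, 6↦3]  zeros at y ∈ ∅
  x = 4: [0↦0, 1↦5, 2↦4, 3↦5, 4↦2, 5↦3, 6↦2]  zeros at y ∈ {0}
  x = 5: [0↦2, 1↦3, 2↦1, 3↦4, 4↦6, 5↦1, 6↦4]  zeros at y ∈ ∅
  x = 6: [0↦0, 1↦4, 2↦1, 3↦6, 4↦6, 5↦2, 6↦2]  zeros at y ∈ {0}
Collecting zeros: affine points = {(1, 6), (2, 6), (4, 0), (6, 0)}.
Total count |C(F_7)_aff| = 4.


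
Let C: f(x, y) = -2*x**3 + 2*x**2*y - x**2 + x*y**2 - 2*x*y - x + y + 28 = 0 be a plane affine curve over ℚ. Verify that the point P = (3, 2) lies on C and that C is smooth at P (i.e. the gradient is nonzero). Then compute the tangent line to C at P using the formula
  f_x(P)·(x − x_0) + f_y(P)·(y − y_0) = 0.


Tangent line at P: -37*x + 25*y + 61 = 0.

Step 1: f(3, 2) = 0, so P lies on C.
Step 2: partial derivatives
  f_x(x, y) = -6*x**2 + 4*x*y - 2*x + y**2 - 2*y - 1, f_y(x, y) = 2*x**2 + 2*x*y - 2*x + 1.
  f_x(P) = -37, f_y(P) = 25 (gradient nonzero, so P is smooth).
Step 3: tangent line at P: -37·(x − 3) + 25·(y − 2) = 0.
Expanding: -37*x + 25*y + 61 = 0.


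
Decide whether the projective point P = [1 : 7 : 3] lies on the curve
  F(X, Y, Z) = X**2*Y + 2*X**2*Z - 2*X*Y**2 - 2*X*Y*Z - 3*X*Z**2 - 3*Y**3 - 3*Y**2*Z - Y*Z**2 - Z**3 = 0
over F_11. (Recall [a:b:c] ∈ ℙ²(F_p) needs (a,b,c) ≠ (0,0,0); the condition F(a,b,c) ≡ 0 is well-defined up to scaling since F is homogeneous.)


F(1,7,3) ≡ 2 (mod 11); P is NOT on the curve.

Evaluate F(1, 7, 3) term-by-term (mod 11).
  X**2*Y ↦ 1·1·7·1 = 7
  2*X**2*Z ↦ 2·1·1·3 = 6
  -2*X*Y**2 ↦ -2·1·49·1 = -98
  -2*X*Y*Z ↦ -2·1·7·3 = -42
  -3*X*Z**2 ↦ -3·1·1·9 = -27
  -3*Y**3 ↦ -3·1·343·1 = -1029
  -3*Y**2*Z ↦ -3·1·49·3 = -441
  -Y*Z**2 ↦ -1·1·7·9 = -63
  -Z**3 ↦ -1·1·1·27 = -27
Sum: F(1, 7, 3) = (7) + (6) + (-98) + (-42) + (-27) + (-1029) + (-441) + (-63) + (-27) = -1714.
Reducing mod 11: -1714 ≡ 2 (mod 11).
Since F(a, b, c) ≡ 2 ≠ 0 (mod 11), P does NOT lie on the curve.


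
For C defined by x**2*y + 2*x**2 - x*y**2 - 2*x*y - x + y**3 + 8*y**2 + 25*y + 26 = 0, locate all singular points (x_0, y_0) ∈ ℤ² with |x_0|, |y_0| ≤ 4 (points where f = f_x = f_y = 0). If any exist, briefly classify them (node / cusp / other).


Singular points: {(-2, -3)}; classification: node.

Compute partial derivatives:
  f_x = 2*x*y + 4*x - y**2 - 2*y - 1.
  f_y = x**2 - 2*x*y - 2*x + 3*y**2 + 16*y + 25.
Scan x_0 ∈ {−4, ..., 4}. For each x_0, f_y(x_0, y) is a polynomial in y; find its integer roots y ∈ {−4, ..., 4}, then test f_x and f at those candidates.
  x = -4: f_y(-4, y) = 3*y**2 + 24*y + 49; no integer root y with |y| ≤ 4.
  x = -3: f_y(-3, y) = 3*y**2 + 22*y + 40; vanishes at y ∈ {-4}. (-3, -4): f_x = 3 ≠ 0.
  x = -2: f_y(-2, y) = 3*y**2 + 20*y + 33; vanishes at y ∈ {-3}. (-2, -3): f_x = 0, f = 0 — SINGULAR.
  x = -1: f_y(-1, y) = 3*y**2 + 18*y + 28; no integer root y with |y| ≤ 4.
  x = 0: f_y(0, y) = 3*y**2 + 16*y + 25; no integer root y with |y| ≤ 4.
  x = 1: f_y(1, y) = 3*y**2 + 14*y + 24; no integer root y with |y| ≤ 4.
  x = 2: f_y(2, y) = 3*y**2 + 12*y + 25; no integer root y with |y| ≤ 4.
  x = 3: f_y(3, y) = 3*y**2 + 10*y + 28; no integer root y with |y| ≤ 4.
  x = 4: f_y(4, y) = 3*y**2 + 8*y + 33; no integer root y with |y| ≤ 4.
Only singular point on the grid: (-2, -3).
Classify: substitute x = -2 + u, y = -3 + v and expand: f = u**2*v - u**2 - u*v**2 + v**3 + v**2.
No constant or linear terms (consistent with a singular point). Quadratic part: -u**2 + v**2. Cubic part: u**2*v - u*v**2 + v**3.
The quadratic part v**2 - u**2 = (v − u)(v + u) splits into two distinct linear factors, so there are two distinct tangent lines y − -3 = ±(x − -2) — this is a node (ordinary double point).
Classification: node.


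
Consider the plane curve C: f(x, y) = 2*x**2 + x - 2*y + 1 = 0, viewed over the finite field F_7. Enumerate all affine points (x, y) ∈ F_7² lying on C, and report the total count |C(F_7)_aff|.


Affine F_7-points: {(0, 4), (1, 2), (2, 2), (3, 4), (4, 1), (5, 0), (6, 1)}; count = 7.

For each of the 49 pairs (x, y) ∈ F_7², evaluate f(x, y) mod 7. Record the zeros.
  x = 0: [0↦1, 1↦6, 2↦4, 3↦2, 4↦0, 5↦5, 6↦3]  zeros at y ∈ {4}
  x = 1: [0↦4, 1↦2, 2↦0, 3↦5, 4↦3, 5↦1, 6↦6]  zeros at y ∈ {2}
  x = 2: [0↦4, 1↦2, 2↦0, 3↦5, 4↦3, 5↦1, 6↦6]  zeros at y ∈ {2}
  x = 3: [0↦1, 1↦6, 2↦4, 3↦2, 4↦0, 5↦5, 6↦3]  zeros at y ∈ {4}
  x = 4: [0↦2, 1↦0, 2↦5, 3↦3, 4↦1, 5↦6, 6↦4]  zeros at y ∈ {1}
  x = 5: [0↦0, 1↦5, 2↦3, 3↦1, 4↦6, 5↦4, 6↦2]  zeros at y ∈ {0}
  x = 6: [0↦2, 1↦0, 2↦5, 3↦3, 4↦1, 5↦6, 6↦4]  zeros at y ∈ {1}
Collecting zeros: affine points = {(0, 4), (1, 2), (2, 2), (3, 4), (4, 1), (5, 0), (6, 1)}.
Total count |C(F_7)_aff| = 7.


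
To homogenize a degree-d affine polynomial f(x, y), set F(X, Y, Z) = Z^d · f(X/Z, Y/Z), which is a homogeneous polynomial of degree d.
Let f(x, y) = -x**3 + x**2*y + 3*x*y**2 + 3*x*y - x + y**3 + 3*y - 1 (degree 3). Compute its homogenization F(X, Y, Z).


F(X, Y, Z) = -X**3 + X**2*Y + 3*X*Y**2 + 3*X*Y*Z - X*Z**2 + Y**3 + 3*Y*Z**2 - Z**3

deg(f) = 3.
Substitute x = X/Z, y = Y/Z into f, then multiply by Z^3.
  monomial -1·x^3·y^0 ↦ -1·X^3·Y^0·Z^0.
  monomial 1·x^2·y^1 ↦ 1·X^2·Y^1·Z^0.
  monomial 3·x^1·y^2 ↦ 3·X^1·Y^2·Z^0.
  monomial 3·x^1·y^1 ↦ 3·X^1·Y^1·Z^1.
  monomial -1·x^1·y^0 ↦ -1·X^1·Y^0·Z^2.
  monomial 1·x^0·y^3 ↦ 1·X^0·Y^3·Z^0.
  monomial 3·x^0·y^1 ↦ 3·X^0·Y^1·Z^2.
  monomial -1·x^0·y^0 ↦ -1·X^0·Y^0·Z^3.
Collecting: F(X, Y, Z) = -X**3 + X**2*Y + 3*X*Y**2 + 3*X*Y*Z - X*Z**2 + Y**3 + 3*Y*Z**2 - Z**3.


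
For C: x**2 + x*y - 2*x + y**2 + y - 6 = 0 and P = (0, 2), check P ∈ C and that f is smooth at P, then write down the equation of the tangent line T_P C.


Tangent line at P: 5*y - 10 = 0.

Step 1: f(0, 2) = 0, so P lies on C.
Step 2: partial derivatives
  f_x(x, y) = 2*x + y - 2, f_y(x, y) = x + 2*y + 1.
  f_x(P) = 0, f_y(P) = 5 (gradient nonzero, so P is smooth).
Step 3: tangent line at P: 0·(x − 0) + 5·(y − 2) = 0.
Expanding: 5*y - 10 = 0.


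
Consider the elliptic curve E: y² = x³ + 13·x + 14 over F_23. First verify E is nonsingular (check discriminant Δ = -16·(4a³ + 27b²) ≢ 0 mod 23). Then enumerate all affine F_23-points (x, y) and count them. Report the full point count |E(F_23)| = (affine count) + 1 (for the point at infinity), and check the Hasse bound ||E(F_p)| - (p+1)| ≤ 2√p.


Affine points = {(2, 5), (2, 18), (6, 3), (6, 20), (8, 3), (8, 20), (9, 3), (9, 20), (11, 4), (11, 19), (12, 9), (12, 14), (18, 10), (18, 13), (19, 6), (19, 17), (21, 7), (21, 16), (22, 0)}; affine count = 19; |E(F_23)| = 20.

Discriminant check: Δ ∝ 4a³ + 27b² = 4·13³ + 27·14² = 4·2197 + 27·196 ≡ 4 (mod 23). Nonzero ⇒ E is nonsingular.
For each x ∈ F_23, compute rhs = x³ + 13·x + 14 mod 23, then count y ∈ F_23 with y² ≡ rhs.
  x = 0: rhs = 14, matching y values: none (0 points).
  x = 1: rhs = 5, matching y values: none (0 points).
  x = 2: rhs = 2, matching y values: 5, 18 (2 points).
  x = 3: rhs = 11, matching y values: none (0 points).
  x = 4: rhs = 15, matching y values: none (0 points).
  x = 5: rhs = 20, matching y values: none (0 points).
  x = 6: rhs = 9, matching y values: 3, 20 (2 points).
  x = 7: rhs = 11, matching y values: none (0 points).
  x = 8: rhs = 9, matching y values: 3, 20 (2 points).
  x = 9: rhs = 9, matching y values: 3, 20 (2 points).
  x = 10: rhs = 17, matching y values: none (0 points).
  x = 11: rhs = 16, matching y values: 4, 19 (2 points).
  x = 12: rhs = 12, matching y values: 9, 14 (2 points).
  x = 13: rhs = 11, matching y values: none (0 points).
  x = 14: rhs = 19, matching y values: none (0 points).
  x = 15: rhs = 19, matching y values: none (0 points).
  x = 16: rhs = 17, matching y values: none (0 points).
  x = 17: rhs = 19, matching y values: none (0 points).
  x = 18: rhs = 8, matching y values: 10, 13 (2 points).
  x = 19: rhs = 13, matching y values: 6, 17 (2 points).
  x = 20: rhs = 17, matching y values: none (0 points).
  x = 21: rhs = 3, matching y values: 7, 16 (2 points).
  x = 22: rhs = 0, matching y values: 0 (1 points).
Total affine count: 19.
Full point count |E(F_23)| = 19 + 1 = 20.
Hasse bound: |20 − (23+1)| = |-4| = 4 ≤ 2√23 ≈ 9.5917 ✓.


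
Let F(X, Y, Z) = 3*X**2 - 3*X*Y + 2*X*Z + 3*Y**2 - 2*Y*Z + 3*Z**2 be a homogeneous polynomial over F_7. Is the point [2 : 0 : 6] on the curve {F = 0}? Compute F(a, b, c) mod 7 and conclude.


F(2,0,6) ≡ 4 (mod 7); P is NOT on the curve.

Evaluate F(2, 0, 6) term-by-term (mod 7).
  3*X**2 ↦ 3·4·1·1 = 12
  -3*X*Y ↦ -3·2·0·1 = 0
  2*X*Z ↦ 2·2·1·6 = 24
  3*Y**2 ↦ 3·1·0·1 = 0
  -2*Y*Z ↦ -2·1·0·6 = 0
  3*Z**2 ↦ 3·1·1·36 = 108
Sum: F(2, 0, 6) = (12) + (0) + (24) + (0) + (0) + (108) = 144.
Reducing mod 7: 144 ≡ 4 (mod 7).
Since F(a, b, c) ≡ 4 ≠ 0 (mod 7), P does NOT lie on the curve.


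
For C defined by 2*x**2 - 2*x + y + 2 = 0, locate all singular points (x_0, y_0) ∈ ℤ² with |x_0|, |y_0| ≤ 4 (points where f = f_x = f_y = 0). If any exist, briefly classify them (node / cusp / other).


No singular points in the scanned grid; C is smooth there.

Compute partial derivatives:
  f_x = 4*x - 2.
  f_y = 1.
f_y = 1 is a nonzero constant, so f_y never vanishes: no point (x, y) can satisfy f = f_x = f_y = 0. In particular no (x, y) ∈ {−4, ..., 4}² is singular; the curve is smooth.


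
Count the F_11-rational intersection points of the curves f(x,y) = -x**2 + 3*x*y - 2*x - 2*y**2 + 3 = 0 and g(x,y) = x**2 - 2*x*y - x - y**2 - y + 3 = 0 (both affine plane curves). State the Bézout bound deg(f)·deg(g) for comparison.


Common zeros: {(4, 5)}; count = 1; Bézout bound = 4.

deg(f) = 2, deg(g) = 2, so Bézout bound = 4.
Scan x ∈ F_11. For each x, list the y ∈ F_11 with f(x, y) ≡ 0 and those with g(x, y) ≡ 0 (mod 11); the common zeros in that column are the intersection.
  x = 0: f ≡ 0 at y ∈ ∅; g ≡ 0 at y ∈ ∅; common: ∅.
  x = 1: f ≡ 0 at y ∈ {0, 7}; g ≡ 0 at y ∈ ∅; common: ∅.
  x = 2: f ≡ 0 at y ∈ ∅; g ≡ 0 at y ∈ {8, 9}; common: ∅.
  x = 3: f ≡ 0 at y ∈ ∅; g ≡ 0 at y ∈ ∅; common: ∅.
  x = 4: f ≡ 0 at y ∈ {1, 5}; g ≡ 0 at y ∈ {5, 8}; common: {5}.
  x = 5: f ≡ 0 at y ∈ ∅; g ≡ 0 at y ∈ {1, 10}; common: ∅.
  x = 6: f ≡ 0 at y ∈ ∅; g ≡ 0 at y ∈ {0, 9}; common: ∅.
  x = 7: f ≡ 0 at y ∈ {7, 9}; g ≡ 0 at y ∈ {2, 5}; common: ∅.
  x = 8: f ≡ 0 at y ∈ {0, 1}; g ≡ 0 at y ∈ ∅; common: ∅.
  x = 9: f ≡ 0 at y ∈ {3, 5}; g ≡ 0 at y ∈ {1, 2}; common: ∅.
  x = 10: f ≡ 0 at y ∈ ∅; g ≡ 0 at y ∈ ∅; common: ∅.
Collecting: common zeros = {(4, 5)}, so the count is 1.
Comparison with the Bézout bound: 1 ≤ 4 = deg(f)·deg(g), as expected for curves with no common component (the affine F_11-count falls short of the bound because intersections may lie at infinity, over extension fields, or carry multiplicity).


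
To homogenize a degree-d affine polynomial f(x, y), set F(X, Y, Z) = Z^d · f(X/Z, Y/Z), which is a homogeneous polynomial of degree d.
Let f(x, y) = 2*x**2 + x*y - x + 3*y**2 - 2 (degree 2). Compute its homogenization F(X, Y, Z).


F(X, Y, Z) = 2*X**2 + X*Y - X*Z + 3*Y**2 - 2*Z**2

deg(f) = 2.
Substitute x = X/Z, y = Y/Z into f, then multiply by Z^2.
  monomial 2·x^2·y^0 ↦ 2·X^2·Y^0·Z^0.
  monomial 1·x^1·y^1 ↦ 1·X^1·Y^1·Z^0.
  monomial -1·x^1·y^0 ↦ -1·X^1·Y^0·Z^1.
  monomial 3·x^0·y^2 ↦ 3·X^0·Y^2·Z^0.
  monomial -2·x^0·y^0 ↦ -2·X^0·Y^0·Z^2.
Collecting: F(X, Y, Z) = 2*X**2 + X*Y - X*Z + 3*Y**2 - 2*Z**2.


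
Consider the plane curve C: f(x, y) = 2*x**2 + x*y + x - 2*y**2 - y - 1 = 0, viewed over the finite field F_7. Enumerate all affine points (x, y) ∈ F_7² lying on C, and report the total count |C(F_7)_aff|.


Affine F_7-points: {(0, 5), (1, 1), (1, 6), (4, 0), (4, 5), (5, 1), (6, 0), (6, 6)}; count = 8.

For each of the 49 pairs (x, y) ∈ F_7², evaluate f(x, y) mod 7. Record the zeros.
  x = 0: [0↦6, 1↦3, 2↦3, 3↦6, 4↦5, 5↦0, 6↦5]  zeros at y ∈ {5}
  x = 1: [0↦2, 1↦0, 2↦1, 3↦5, 4↦5, 5↦1, 6↦0]  zeros at y ∈ {1, 6}
  x = 2: [0↦2, 1↦1, 2↦3, 3↦1, 4↦2, 5↦6, 6↦6]  zeros at y ∈ ∅
  x = 3: [0↦6, 1↦6, 2↦2, 3↦1, 4↦3, 5↦1, 6↦2]  zeros at y ∈ ∅
  x = 4: [0↦0, 1↦1, 2↦5, 3↦5, 4↦1, 5↦0, 6↦2]  zeros at y ∈ {0, 5}
  x = 5: [0↦5, 1↦0, 2↦5, 3↦6, 4↦3, 5↦3, 6↦6]  zeros at y ∈ {1}
  x = 6: [0↦0, 1↦3, 2↦2, 3↦4, 4↦2, 5↦3, 6↦0]  zeros at y ∈ {0, 6}
Collecting zeros: affine points = {(0, 5), (1, 1), (1, 6), (4, 0), (4, 5), (5, 1), (6, 0), (6, 6)}.
Total count |C(F_7)_aff| = 8.


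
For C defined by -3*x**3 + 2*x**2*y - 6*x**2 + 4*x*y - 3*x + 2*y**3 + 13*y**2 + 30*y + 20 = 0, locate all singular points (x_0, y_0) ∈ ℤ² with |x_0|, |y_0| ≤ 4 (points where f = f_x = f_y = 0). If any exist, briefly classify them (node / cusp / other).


Singular points: {(-1, -2)}; classification: node.

Compute partial derivatives:
  f_x = -9*x**2 + 4*x*y - 12*x + 4*y - 3.
  f_y = 2*x**2 + 4*x + 6*y**2 + 26*y + 30.
Scan x_0 ∈ {−4, ..., 4}. For each x_0, f_y(x_0, y) is a polynomial in y; find its integer roots y ∈ {−4, ..., 4}, then test f_x and f at those candidates.
  x = -4: f_y(-4, y) = 6*y**2 + 26*y + 46; no integer root y with |y| ≤ 4.
  x = -3: f_y(-3, y) = 6*y**2 + 26*y + 36; no integer root y with |y| ≤ 4.
  x = -2: f_y(-2, y) = 6*y**2 + 26*y + 30; no integer root y with |y| ≤ 4.
  x = -1: f_y(-1, y) = 6*y**2 + 26*y + 28; vanishes at y ∈ {-2}. (-1, -2): f_x = 0, f = 0 — SINGULAR.
  x = 0: f_y(0, y) = 6*y**2 + 26*y + 30; no integer root y with |y| ≤ 4.
  x = 1: f_y(1, y) = 6*y**2 + 26*y + 36; no integer root y with |y| ≤ 4.
  x = 2: f_y(2, y) = 6*y**2 + 26*y + 46; no integer root y with |y| ≤ 4.
  x = 3: f_y(3, y) = 6*y**2 + 26*y + 60; no integer root y with |y| ≤ 4.
  x = 4: f_y(4, y) = 6*y**2 + 26*y + 78; no integer root y with |y| ≤ 4.
Only singular point on the grid: (-1, -2).
Classify: substitute x = -1 + u, y = -2 + v and expand: f = -3*u**3 + 2*u**2*v - u**2 + 2*v**3 + v**2.
No constant or linear terms (consistent with a singular point). Quadratic part: -u**2 + v**2. Cubic part: -3*u**3 + 2*u**2*v + 2*v**3.
The quadratic part v**2 - u**2 = (v − u)(v + u) splits into two distinct linear factors, so there are two distinct tangent lines y − -2 = ±(x − -1) — this is a node (ordinary double point).
Classification: node.


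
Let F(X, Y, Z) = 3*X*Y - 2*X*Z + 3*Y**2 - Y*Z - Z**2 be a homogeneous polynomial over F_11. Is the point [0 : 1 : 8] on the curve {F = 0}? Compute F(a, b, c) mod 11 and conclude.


F(0,1,8) ≡ 8 (mod 11); P is NOT on the curve.

Evaluate F(0, 1, 8) term-by-term (mod 11).
  3*X*Y ↦ 3·0·1·1 = 0
  -2*X*Z ↦ -2·0·1·8 = 0
  3*Y**2 ↦ 3·1·1·1 = 3
  -Y*Z ↦ -1·1·1·8 = -8
  -Z**2 ↦ -1·1·1·64 = -64
Sum: F(0, 1, 8) = (0) + (0) + (3) + (-8) + (-64) = -69.
Reducing mod 11: -69 ≡ 8 (mod 11).
Since F(a, b, c) ≡ 8 ≠ 0 (mod 11), P does NOT lie on the curve.


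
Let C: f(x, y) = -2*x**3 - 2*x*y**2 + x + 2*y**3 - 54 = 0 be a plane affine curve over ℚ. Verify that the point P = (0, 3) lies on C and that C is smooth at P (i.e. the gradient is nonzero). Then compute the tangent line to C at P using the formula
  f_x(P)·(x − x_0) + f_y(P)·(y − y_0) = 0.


Tangent line at P: -17*x + 54*y - 162 = 0.

Step 1: f(0, 3) = 0, so P lies on C.
Step 2: partial derivatives
  f_x(x, y) = -6*x**2 - 2*y**2 + 1, f_y(x, y) = -4*x*y + 6*y**2.
  f_x(P) = -17, f_y(P) = 54 (gradient nonzero, so P is smooth).
Step 3: tangent line at P: -17·(x − 0) + 54·(y − 3) = 0.
Expanding: -17*x + 54*y - 162 = 0.


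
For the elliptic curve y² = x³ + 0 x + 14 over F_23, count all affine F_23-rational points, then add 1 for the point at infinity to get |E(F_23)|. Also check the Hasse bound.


Affine points = {(3, 8), (3, 15), (4, 3), (4, 20), (5, 1), (5, 22), (6, 0), (7, 9), (7, 14), (10, 5), (10, 18), (13, 7), (13, 16), (15, 10), (15, 13), (16, 4), (16, 19), (18, 2), (18, 21), (21, 11), (21, 12), (22, 6), (22, 17)}; affine count = 23; |E(F_23)| = 24.

Discriminant check: Δ ∝ 4a³ + 27b² = 4·0³ + 27·14² = 4·0 + 27·196 ≡ 2 (mod 23). Nonzero ⇒ E is nonsingular.
For each x ∈ F_23, compute rhs = x³ + 0·x + 14 mod 23, then count y ∈ F_23 with y² ≡ rhs.
  x = 0: rhs = 14, matching y values: none (0 points).
  x = 1: rhs = 15, matching y values: none (0 points).
  x = 2: rhs = 22, matching y values: none (0 points).
  x = 3: rhs = 18, matching y values: 8, 15 (2 points).
  x = 4: rhs = 9, matching y values: 3, 20 (2 points).
  x = 5: rhs = 1, matching y values: 1, 22 (2 points).
  x = 6: rhs = 0, matching y values: 0 (1 points).
  x = 7: rhs = 12, matching y values: 9, 14 (2 points).
  x = 8: rhs = 20, matching y values: none (0 points).
  x = 9: rhs = 7, matching y values: none (0 points).
  x = 10: rhs = 2, matching y values: 5, 18 (2 points).
  x = 11: rhs = 11, matching y values: none (0 points).
  x = 12: rhs = 17, matching y values: none (0 points).
  x = 13: rhs = 3, matching y values: 7, 16 (2 points).
  x = 14: rhs = 21, matching y values: none (0 points).
  x = 15: rhs = 8, matching y values: 10, 13 (2 points).
  x = 16: rhs = 16, matching y values: 4, 19 (2 points).
  x = 17: rhs = 5, matching y values: none (0 points).
  x = 18: rhs = 4, matching y values: 2, 21 (2 points).
  x = 19: rhs = 19, matching y values: none (0 points).
  x = 20: rhs = 10, matching y values: none (0 points).
  x = 21: rhs = 6, matching y values: 11, 12 (2 points).
  x = 22: rhs = 13, matching y values: 6, 17 (2 points).
Total affine count: 23.
Full point count |E(F_23)| = 23 + 1 = 24.
Hasse bound: |24 − (23+1)| = |0| = 0 ≤ 2√23 ≈ 9.5917 ✓.


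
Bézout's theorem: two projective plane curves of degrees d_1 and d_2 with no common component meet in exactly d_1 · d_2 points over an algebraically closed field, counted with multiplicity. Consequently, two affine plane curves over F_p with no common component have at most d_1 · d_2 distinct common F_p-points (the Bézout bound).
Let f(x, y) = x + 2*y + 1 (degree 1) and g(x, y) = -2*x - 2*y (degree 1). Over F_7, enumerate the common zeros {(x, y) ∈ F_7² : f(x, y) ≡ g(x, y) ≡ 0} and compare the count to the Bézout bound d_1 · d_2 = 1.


Common zeros: {(1, 6)}; count = 1; Bézout bound = 1.

deg(f) = 1, deg(g) = 1, so Bézout bound = 1.
Scan x ∈ F_7. For each x, list the y ∈ F_7 with f(x, y) ≡ 0 and those with g(x, y) ≡ 0 (mod 7); the common zeros in that column are the intersection.
  x = 0: f ≡ 0 at y ∈ {3}; g ≡ 0 at y ∈ {0}; common: ∅.
  x = 1: f ≡ 0 at y ∈ {6}; g ≡ 0 at y ∈ {6}; common: {6}.
  x = 2: f ≡ 0 at y ∈ {2}; g ≡ 0 at y ∈ {5}; common: ∅.
  x = 3: f ≡ 0 at y ∈ {5}; g ≡ 0 at y ∈ {4}; common: ∅.
  x = 4: f ≡ 0 at y ∈ {1}; g ≡ 0 at y ∈ {3}; common: ∅.
  x = 5: f ≡ 0 at y ∈ {4}; g ≡ 0 at y ∈ {2}; common: ∅.
  x = 6: f ≡ 0 at y ∈ {0}; g ≡ 0 at y ∈ {1}; common: ∅.
Collecting: common zeros = {(1, 6)}, so the count is 1.
Comparison with the Bézout bound: 1 ≤ 1 = deg(f)·deg(g), as expected for curves with no common component (the bound is attained).
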